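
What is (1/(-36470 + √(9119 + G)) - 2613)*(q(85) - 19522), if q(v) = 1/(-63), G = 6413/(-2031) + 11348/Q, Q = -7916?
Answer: 1908914092020535895950427/37421596200546901 + 1229887*√147244792105482693/336794365804922109 ≈ 5.1011e+7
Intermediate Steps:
G = -18453274/4019349 (G = 6413/(-2031) + 11348/(-7916) = 6413*(-1/2031) + 11348*(-1/7916) = -6413/2031 - 2837/1979 = -18453274/4019349 ≈ -4.5911)
q(v) = -1/63
(1/(-36470 + √(9119 + G)) - 2613)*(q(85) - 19522) = (1/(-36470 + √(9119 - 18453274/4019349)) - 2613)*(-1/63 - 19522) = (1/(-36470 + √(36633990257/4019349)) - 2613)*(-1229887/63) = (1/(-36470 + √147244792105482693/4019349) - 2613)*(-1229887/63) = (-2613 + 1/(-36470 + √147244792105482693/4019349))*(-1229887/63) = 1071231577/21 - 1229887/(63*(-36470 + √147244792105482693/4019349))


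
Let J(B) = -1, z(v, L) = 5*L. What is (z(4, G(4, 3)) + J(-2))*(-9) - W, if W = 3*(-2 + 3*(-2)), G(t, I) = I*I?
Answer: -372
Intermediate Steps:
G(t, I) = I²
W = -24 (W = 3*(-2 - 6) = 3*(-8) = -24)
(z(4, G(4, 3)) + J(-2))*(-9) - W = (5*3² - 1)*(-9) - 1*(-24) = (5*9 - 1)*(-9) + 24 = (45 - 1)*(-9) + 24 = 44*(-9) + 24 = -396 + 24 = -372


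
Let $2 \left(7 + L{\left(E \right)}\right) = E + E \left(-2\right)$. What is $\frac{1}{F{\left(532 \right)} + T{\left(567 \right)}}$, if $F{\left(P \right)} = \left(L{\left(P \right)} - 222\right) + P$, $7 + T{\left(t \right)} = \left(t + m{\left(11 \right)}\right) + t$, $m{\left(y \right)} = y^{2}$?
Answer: $\frac{1}{1285} \approx 0.00077821$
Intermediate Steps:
$L{\left(E \right)} = -7 - \frac{E}{2}$ ($L{\left(E \right)} = -7 + \frac{E + E \left(-2\right)}{2} = -7 + \frac{E - 2 E}{2} = -7 + \frac{\left(-1\right) E}{2} = -7 - \frac{E}{2}$)
$T{\left(t \right)} = 114 + 2 t$ ($T{\left(t \right)} = -7 + \left(\left(t + 11^{2}\right) + t\right) = -7 + \left(\left(t + 121\right) + t\right) = -7 + \left(\left(121 + t\right) + t\right) = -7 + \left(121 + 2 t\right) = 114 + 2 t$)
$F{\left(P \right)} = -229 + \frac{P}{2}$ ($F{\left(P \right)} = \left(\left(-7 - \frac{P}{2}\right) - 222\right) + P = \left(-229 - \frac{P}{2}\right) + P = -229 + \frac{P}{2}$)
$\frac{1}{F{\left(532 \right)} + T{\left(567 \right)}} = \frac{1}{\left(-229 + \frac{1}{2} \cdot 532\right) + \left(114 + 2 \cdot 567\right)} = \frac{1}{\left(-229 + 266\right) + \left(114 + 1134\right)} = \frac{1}{37 + 1248} = \frac{1}{1285}$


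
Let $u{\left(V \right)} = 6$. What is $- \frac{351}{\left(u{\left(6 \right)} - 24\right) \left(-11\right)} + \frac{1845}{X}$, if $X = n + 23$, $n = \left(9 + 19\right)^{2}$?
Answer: $\frac{3039}{5918} \approx 0.51352$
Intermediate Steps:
$n = 784$ ($n = 28^{2} = 784$)
$X = 807$ ($X = 784 + 23 = 807$)
$- \frac{351}{\left(u{\left(6 \right)} - 24\right) \left(-11\right)} + \frac{1845}{X} = - \frac{351}{\left(6 - 24\right) \left(-11\right)} + \frac{1845}{807} = - \frac{351}{\left(-18\right) \left(-11\right)} + 1845 \cdot \frac{1}{807} = - \frac{351}{198} + \frac{615}{269} = \left(-351\right) \frac{1}{198} + \frac{615}{269} = - \frac{39}{22} + \frac{615}{269} = \frac{3039}{5918}$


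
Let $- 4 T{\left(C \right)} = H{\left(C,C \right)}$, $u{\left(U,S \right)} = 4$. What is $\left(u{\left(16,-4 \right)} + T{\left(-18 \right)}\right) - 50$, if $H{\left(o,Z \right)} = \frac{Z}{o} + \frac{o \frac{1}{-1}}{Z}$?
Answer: $-46$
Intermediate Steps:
$H{\left(o,Z \right)} = \frac{Z}{o} - \frac{o}{Z}$ ($H{\left(o,Z \right)} = \frac{Z}{o} + \frac{o \left(-1\right)}{Z} = \frac{Z}{o} + \frac{\left(-1\right) o}{Z} = \frac{Z}{o} - \frac{o}{Z}$)
$T{\left(C \right)} = 0$ ($T{\left(C \right)} = - \frac{\frac{C}{C} - \frac{C}{C}}{4} = - \frac{1 - 1}{4} = \left(- \frac{1}{4}\right) 0 = 0$)
$\left(u{\left(16,-4 \right)} + T{\left(-18 \right)}\right) - 50 = \left(4 + 0\right) - 50 = 4 - 50 = -46$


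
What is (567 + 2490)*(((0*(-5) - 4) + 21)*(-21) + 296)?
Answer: -186477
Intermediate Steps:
(567 + 2490)*(((0*(-5) - 4) + 21)*(-21) + 296) = 3057*(((0 - 4) + 21)*(-21) + 296) = 3057*((-4 + 21)*(-21) + 296) = 3057*(17*(-21) + 296) = 3057*(-357 + 296) = 3057*(-61) = -186477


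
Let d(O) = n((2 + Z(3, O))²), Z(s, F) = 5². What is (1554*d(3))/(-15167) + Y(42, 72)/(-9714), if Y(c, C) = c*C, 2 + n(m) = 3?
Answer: -10160094/24555373 ≈ -0.41376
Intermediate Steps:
Z(s, F) = 25
n(m) = 1 (n(m) = -2 + 3 = 1)
d(O) = 1
Y(c, C) = C*c
(1554*d(3))/(-15167) + Y(42, 72)/(-9714) = (1554*1)/(-15167) + (72*42)/(-9714) = 1554*(-1/15167) + 3024*(-1/9714) = -1554/15167 - 504/1619 = -10160094/24555373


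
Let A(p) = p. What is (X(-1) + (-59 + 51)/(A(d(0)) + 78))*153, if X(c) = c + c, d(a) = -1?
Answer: -24786/77 ≈ -321.90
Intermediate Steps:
X(c) = 2*c
(X(-1) + (-59 + 51)/(A(d(0)) + 78))*153 = (2*(-1) + (-59 + 51)/(-1 + 78))*153 = (-2 - 8/77)*153 = -162/77*153 = -24786/77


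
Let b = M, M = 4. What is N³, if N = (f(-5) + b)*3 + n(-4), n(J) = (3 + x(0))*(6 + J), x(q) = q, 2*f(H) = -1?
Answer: 35937/8 ≈ 4492.1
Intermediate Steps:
f(H) = -½ (f(H) = (½)*(-1) = -½)
b = 4
n(J) = 18 + 3*J (n(J) = (3 + 0)*(6 + J) = 3*(6 + J) = 18 + 3*J)
N = 33/2 (N = (-½ + 4)*3 + (18 + 3*(-4)) = (7/2)*3 + (18 - 12) = 21/2 + 6 = 33/2 ≈ 16.500)
N³ = (33/2)³ = 35937/8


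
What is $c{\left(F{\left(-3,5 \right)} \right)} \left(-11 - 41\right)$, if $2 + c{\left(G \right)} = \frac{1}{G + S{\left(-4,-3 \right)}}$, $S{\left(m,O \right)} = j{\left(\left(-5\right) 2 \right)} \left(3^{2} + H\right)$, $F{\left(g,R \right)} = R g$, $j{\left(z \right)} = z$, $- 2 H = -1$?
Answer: $\frac{5746}{55} \approx 104.47$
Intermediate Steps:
$H = \frac{1}{2}$ ($H = \left(- \frac{1}{2}\right) \left(-1\right) = \frac{1}{2} \approx 0.5$)
$S{\left(m,O \right)} = -95$ ($S{\left(m,O \right)} = \left(-5\right) 2 \left(3^{2} + \frac{1}{2}\right) = - 10 \left(9 + \frac{1}{2}\right) = \left(-10\right) \frac{19}{2} = -95$)
$c{\left(G \right)} = -2 + \frac{1}{-95 + G}$ ($c{\left(G \right)} = -2 + \frac{1}{G - 95} = -2 + \frac{1}{-95 + G}$)
$c{\left(F{\left(-3,5 \right)} \right)} \left(-11 - 41\right) = \frac{191 - 2 \cdot 5 \left(-3\right)}{-95 + 5 \left(-3\right)} \left(-11 - 41\right) = \frac{191 - -30}{-95 - 15} \left(-52\right) = \frac{191 + 30}{-110} \left(-52\right) = \left(- \frac{1}{110}\right) 221 \left(-52\right) = \left(- \frac{221}{110}\right) \left(-52\right) = \frac{5746}{55}$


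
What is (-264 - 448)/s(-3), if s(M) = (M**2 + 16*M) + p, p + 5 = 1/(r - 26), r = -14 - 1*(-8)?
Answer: 22784/1409 ≈ 16.170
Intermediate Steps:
r = -6 (r = -14 + 8 = -6)
p = -161/32 (p = -5 + 1/(-6 - 26) = -5 + 1/(-32) = -5 - 1/32 = -161/32 ≈ -5.0313)
s(M) = -161/32 + M**2 + 16*M (s(M) = (M**2 + 16*M) - 161/32 = -161/32 + M**2 + 16*M)
(-264 - 448)/s(-3) = (-264 - 448)/(-161/32 + (-3)**2 + 16*(-3)) = -712/(-161/32 + 9 - 48) = -712/(-1409/32) = -712*(-32/1409) = 22784/1409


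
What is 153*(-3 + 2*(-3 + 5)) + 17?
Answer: 170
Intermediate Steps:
153*(-3 + 2*(-3 + 5)) + 17 = 153*(-3 + 2*2) + 17 = 153*(-3 + 4) + 17 = 153*1 + 17 = 153 + 17 = 170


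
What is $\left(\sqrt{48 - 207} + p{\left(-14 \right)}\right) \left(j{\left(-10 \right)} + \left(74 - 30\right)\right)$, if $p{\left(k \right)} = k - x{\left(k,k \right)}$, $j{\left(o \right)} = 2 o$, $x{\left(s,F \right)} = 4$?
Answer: $-432 + 24 i \sqrt{159} \approx -432.0 + 302.63 i$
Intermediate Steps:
$p{\left(k \right)} = -4 + k$ ($p{\left(k \right)} = k - 4 = -4 + k$)
$\left(\sqrt{48 - 207} + p{\left(-14 \right)}\right) \left(j{\left(-10 \right)} + \left(74 - 30\right)\right) = \left(\sqrt{48 - 207} - 18\right) \left(2 \left(-10\right) + \left(74 - 30\right)\right) = \left(\sqrt{-159} - 18\right) \left(-20 + \left(74 - 30\right)\right) = \left(i \sqrt{159} - 18\right) \left(-20 + 44\right) = \left(-18 + i \sqrt{159}\right) 24 = -432 + 24 i \sqrt{159}$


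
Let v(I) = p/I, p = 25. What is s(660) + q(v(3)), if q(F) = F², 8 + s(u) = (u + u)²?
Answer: 15682153/9 ≈ 1.7425e+6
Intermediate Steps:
s(u) = -8 + 4*u² (s(u) = -8 + (u + u)² = -8 + (2*u)² = -8 + 4*u²)
v(I) = 25/I
s(660) + q(v(3)) = (-8 + 4*660²) + (25/3)² = (-8 + 4*435600) + (25*(⅓))² = (-8 + 1742400) + (25/3)² = 1742392 + 625/9 = 15682153/9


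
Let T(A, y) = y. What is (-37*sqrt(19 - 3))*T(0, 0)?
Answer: 0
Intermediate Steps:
(-37*sqrt(19 - 3))*T(0, 0) = -37*sqrt(19 - 3)*0 = -37*sqrt(16)*0 = -37*4*0 = -148*0 = 0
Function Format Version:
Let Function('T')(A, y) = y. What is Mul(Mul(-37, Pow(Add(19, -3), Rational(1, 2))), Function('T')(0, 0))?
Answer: 0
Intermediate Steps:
Mul(Mul(-37, Pow(Add(19, -3), Rational(1, 2))), Function('T')(0, 0)) = Mul(Mul(-37, Pow(Add(19, -3), Rational(1, 2))), 0) = Mul(Mul(-37, Pow(16, Rational(1, 2))), 0) = Mul(Mul(-37, 4), 0) = Mul(-148, 0) = 0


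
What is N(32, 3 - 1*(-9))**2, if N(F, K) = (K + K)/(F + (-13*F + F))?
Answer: 9/1936 ≈ 0.0046488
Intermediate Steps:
N(F, K) = -2*K/(11*F) (N(F, K) = (2*K)/(F - 12*F) = (2*K)/((-11*F)) = (2*K)*(-1/(11*F)) = -2*K/(11*F))
N(32, 3 - 1*(-9))**2 = (-2/11*(3 - 1*(-9))/32)**2 = (-2/11*(3 + 9)*1/32)**2 = (-2/11*12*1/32)**2 = (-3/44)**2 = 9/1936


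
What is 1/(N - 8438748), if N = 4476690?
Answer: -1/3962058 ≈ -2.5239e-7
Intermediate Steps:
1/(N - 8438748) = 1/(4476690 - 8438748) = 1/(-3962058) = -1/3962058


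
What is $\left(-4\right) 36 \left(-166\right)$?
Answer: $23904$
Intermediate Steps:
$\left(-4\right) 36 \left(-166\right) = \left(-144\right) \left(-166\right) = 23904$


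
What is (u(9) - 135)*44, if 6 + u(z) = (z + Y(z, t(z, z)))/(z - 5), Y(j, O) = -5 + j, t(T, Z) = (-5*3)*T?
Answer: -6061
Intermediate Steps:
t(T, Z) = -15*T
u(z) = -6 + (-5 + 2*z)/(-5 + z) (u(z) = -6 + (z + (-5 + z))/(z - 5) = -6 + (-5 + 2*z)/(-5 + z))
(u(9) - 135)*44 = ((25 - 4*9)/(-5 + 9) - 135)*44 = ((25 - 36)/4 - 135)*44 = ((1/4)*(-11) - 135)*44 = (-11/4 - 135)*44 = -551/4*44 = -6061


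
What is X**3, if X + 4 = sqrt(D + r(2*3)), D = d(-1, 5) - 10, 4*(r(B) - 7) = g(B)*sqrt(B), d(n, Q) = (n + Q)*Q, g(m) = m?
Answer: -(8 - sqrt(2)*sqrt(34 + 3*sqrt(6)))**3/8 ≈ 0.16357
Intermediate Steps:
d(n, Q) = Q*(Q + n) (d(n, Q) = (Q + n)*Q = Q*(Q + n))
r(B) = 7 + B**(3/2)/4 (r(B) = 7 + (B*sqrt(B))/4 = 7 + B**(3/2)/4)
D = 10 (D = 5*(5 - 1) - 10 = 5*4 - 10 = 20 - 10 = 10)
X = -4 + sqrt(17 + 3*sqrt(6)/2) (X = -4 + sqrt(10 + (7 + (2*3)**(3/2)/4)) = -4 + sqrt(10 + (7 + 6**(3/2)/4)) = -4 + sqrt(10 + (7 + (6*sqrt(6))/4)) = -4 + sqrt(10 + (7 + 3*sqrt(6)/2)) = -4 + sqrt(17 + 3*sqrt(6)/2) ≈ 0.54689)
X**3 = (-4 + sqrt(68 + 6*sqrt(6))/2)**3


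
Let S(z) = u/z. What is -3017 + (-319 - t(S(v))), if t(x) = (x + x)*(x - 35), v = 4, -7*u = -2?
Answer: -326439/98 ≈ -3331.0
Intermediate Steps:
u = 2/7 (u = -⅐*(-2) = 2/7 ≈ 0.28571)
S(z) = 2/(7*z)
t(x) = 2*x*(-35 + x) (t(x) = (2*x)*(-35 + x) = 2*x*(-35 + x))
-3017 + (-319 - t(S(v))) = -3017 + (-319 - 2*(2/7)/4*(-35 + (2/7)/4)) = -3017 + (-319 - 2*(2/7)*(¼)*(-35 + (2/7)*(¼))) = -3017 + (-319 - 2*(-35 + 1/14)/14) = -3017 + (-319 - 2*(-489)/(14*14)) = -3017 + (-319 - 1*(-489/98)) = -3017 + (-319 + 489/98) = -3017 - 30773/98 = -326439/98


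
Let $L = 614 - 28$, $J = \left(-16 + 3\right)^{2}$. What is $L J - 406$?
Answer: $98628$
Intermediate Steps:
$J = 169$ ($J = \left(-13\right)^{2} = 169$)
$L = 586$ ($L = 614 - 28 = 586$)
$L J - 406 = 586 \cdot 169 - 406 = 99034 - 406 = 98628$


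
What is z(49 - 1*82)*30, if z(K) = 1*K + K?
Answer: -1980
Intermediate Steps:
z(K) = 2*K (z(K) = K + K = 2*K)
z(49 - 1*82)*30 = (2*(49 - 1*82))*30 = (2*(49 - 82))*30 = (2*(-33))*30 = -66*30 = -1980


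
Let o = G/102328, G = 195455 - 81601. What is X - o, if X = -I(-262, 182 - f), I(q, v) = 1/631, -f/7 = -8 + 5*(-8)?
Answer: -35972101/32284484 ≈ -1.1142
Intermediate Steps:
f = 336 (f = -7*(-8 + 5*(-8)) = -7*(-8 - 40) = -7*(-48) = 336)
I(q, v) = 1/631
G = 113854
X = -1/631 (X = -1*1/631 = -1/631 ≈ -0.0015848)
o = 56927/51164 (o = 113854/102328 = 113854*(1/102328) = 56927/51164 ≈ 1.1126)
X - o = -1/631 - 1*56927/51164 = -1/631 - 56927/51164 = -35972101/32284484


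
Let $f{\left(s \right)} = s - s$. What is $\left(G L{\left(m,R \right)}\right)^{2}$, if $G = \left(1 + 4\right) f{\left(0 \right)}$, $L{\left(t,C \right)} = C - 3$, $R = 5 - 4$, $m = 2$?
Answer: $0$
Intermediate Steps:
$f{\left(s \right)} = 0$
$R = 1$ ($R = 5 - 4 = 1$)
$L{\left(t,C \right)} = -3 + C$
$G = 0$ ($G = \left(1 + 4\right) 0 = 5 \cdot 0 = 0$)
$\left(G L{\left(m,R \right)}\right)^{2} = \left(0 \left(-3 + 1\right)\right)^{2} = \left(0 \left(-2\right)\right)^{2} = 0^{2} = 0$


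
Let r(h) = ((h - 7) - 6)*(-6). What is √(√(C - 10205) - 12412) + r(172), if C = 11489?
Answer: -954 + I*√(12412 - 2*√321) ≈ -954.0 + 111.25*I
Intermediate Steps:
r(h) = 78 - 6*h (r(h) = ((-7 + h) - 6)*(-6) = (-13 + h)*(-6) = 78 - 6*h)
√(√(C - 10205) - 12412) + r(172) = √(√(11489 - 10205) - 12412) + (78 - 6*172) = √(√1284 - 12412) + (78 - 1032) = √(2*√321 - 12412) - 954 = √(-12412 + 2*√321) - 954 = -954 + √(-12412 + 2*√321)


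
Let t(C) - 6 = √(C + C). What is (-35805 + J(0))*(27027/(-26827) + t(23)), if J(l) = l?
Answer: -4795542675/26827 - 35805*√46 ≈ -4.2160e+5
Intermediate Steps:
t(C) = 6 + √2*√C (t(C) = 6 + √(C + C) = 6 + √(2*C) = 6 + √2*√C)
(-35805 + J(0))*(27027/(-26827) + t(23)) = (-35805 + 0)*(27027/(-26827) + (6 + √2*√23)) = -35805*(27027*(-1/26827) + (6 + √46)) = -35805*(-27027/26827 + (6 + √46)) = -35805*(133935/26827 + √46) = -4795542675/26827 - 35805*√46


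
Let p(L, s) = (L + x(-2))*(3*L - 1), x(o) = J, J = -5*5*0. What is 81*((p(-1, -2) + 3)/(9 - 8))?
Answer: 567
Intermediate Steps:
J = 0 (J = -25*0 = 0)
x(o) = 0
p(L, s) = L*(-1 + 3*L) (p(L, s) = (L + 0)*(3*L - 1) = L*(-1 + 3*L))
81*((p(-1, -2) + 3)/(9 - 8)) = 81*((-(-1 + 3*(-1)) + 3)/(9 - 8)) = 81*((-(-1 - 3) + 3)/1) = 81*((-1*(-4) + 3)*1) = 81*((4 + 3)*1) = 81*(7*1) = 81*7 = 567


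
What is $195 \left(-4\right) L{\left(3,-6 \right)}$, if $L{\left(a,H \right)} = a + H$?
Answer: $2340$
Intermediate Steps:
$L{\left(a,H \right)} = H + a$
$195 \left(-4\right) L{\left(3,-6 \right)} = 195 \left(-4\right) \left(-6 + 3\right) = \left(-780\right) \left(-3\right) = 2340$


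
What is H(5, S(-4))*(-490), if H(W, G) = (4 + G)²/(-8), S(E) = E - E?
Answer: 980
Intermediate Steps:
S(E) = 0
H(W, G) = -(4 + G)²/8 (H(W, G) = (4 + G)²*(-⅛) = -(4 + G)²/8)
H(5, S(-4))*(-490) = -(4 + 0)²/8*(-490) = -⅛*4²*(-490) = -⅛*16*(-490) = -2*(-490) = 980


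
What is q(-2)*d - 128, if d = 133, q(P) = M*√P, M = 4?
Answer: -128 + 532*I*√2 ≈ -128.0 + 752.36*I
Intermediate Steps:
q(P) = 4*√P
q(-2)*d - 128 = (4*√(-2))*133 - 128 = (4*(I*√2))*133 - 128 = (4*I*√2)*133 - 128 = 532*I*√2 - 128 = -128 + 532*I*√2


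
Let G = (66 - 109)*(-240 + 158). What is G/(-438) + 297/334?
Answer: -523799/73146 ≈ -7.1610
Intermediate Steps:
G = 3526 (G = -43*(-82) = 3526)
G/(-438) + 297/334 = 3526/(-438) + 297/334 = 3526*(-1/438) + 297*(1/334) = -1763/219 + 297/334 = -523799/73146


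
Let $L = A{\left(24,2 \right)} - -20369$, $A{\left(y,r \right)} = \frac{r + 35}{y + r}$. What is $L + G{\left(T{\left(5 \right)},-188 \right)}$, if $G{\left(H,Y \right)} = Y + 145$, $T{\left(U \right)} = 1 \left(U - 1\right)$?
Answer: $\frac{528513}{26} \approx 20327.0$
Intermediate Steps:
$A{\left(y,r \right)} = \frac{35 + r}{r + y}$
$T{\left(U \right)} = -1 + U$ ($T{\left(U \right)} = 1 \left(-1 + U\right) = -1 + U$)
$G{\left(H,Y \right)} = 145 + Y$
$L = \frac{529631}{26}$ ($L = \frac{35 + 2}{2 + 24} - -20369 = \frac{1}{26} \cdot 37 + 20369 = \frac{37}{26} + 20369 = \frac{529631}{26} \approx 20370.0$)
$L + G{\left(T{\left(5 \right)},-188 \right)} = \frac{529631}{26} + \left(145 - 188\right) = \frac{529631}{26} - 43 = \frac{528513}{26}$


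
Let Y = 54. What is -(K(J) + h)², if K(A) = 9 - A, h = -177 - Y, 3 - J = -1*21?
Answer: -60516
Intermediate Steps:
J = 24 (J = 3 - (-1)*21 = 3 - 1*(-21) = 3 + 21 = 24)
h = -231 (h = -177 - 1*54 = -177 - 54 = -231)
-(K(J) + h)² = -((9 - 1*24) - 231)² = -((9 - 24) - 231)² = -(-15 - 231)² = -1*(-246)² = -1*60516 = -60516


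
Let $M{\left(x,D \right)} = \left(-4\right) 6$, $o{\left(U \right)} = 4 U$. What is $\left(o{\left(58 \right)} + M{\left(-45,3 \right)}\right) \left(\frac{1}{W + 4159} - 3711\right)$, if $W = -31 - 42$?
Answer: $- \frac{1576967080}{2043} \approx -7.7189 \cdot 10^{5}$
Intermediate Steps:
$M{\left(x,D \right)} = -24$
$W = -73$ ($W = -31 - 42 = -73$)
$\left(o{\left(58 \right)} + M{\left(-45,3 \right)}\right) \left(\frac{1}{W + 4159} - 3711\right) = \left(4 \cdot 58 - 24\right) \left(\frac{1}{-73 + 4159} - 3711\right) = \left(232 - 24\right) \left(\frac{1}{4086} - 3711\right) = 208 \left(\frac{1}{4086} - 3711\right) = 208 \left(- \frac{15163145}{4086}\right) = - \frac{1576967080}{2043}$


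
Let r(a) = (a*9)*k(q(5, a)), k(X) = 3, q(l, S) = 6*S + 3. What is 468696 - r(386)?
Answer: 458274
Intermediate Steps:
q(l, S) = 3 + 6*S
r(a) = 27*a (r(a) = (a*9)*3 = (9*a)*3 = 27*a)
468696 - r(386) = 468696 - 27*386 = 468696 - 1*10422 = 468696 - 10422 = 458274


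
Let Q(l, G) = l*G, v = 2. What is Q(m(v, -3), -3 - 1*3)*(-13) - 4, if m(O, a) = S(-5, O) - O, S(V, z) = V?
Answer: -550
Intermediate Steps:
m(O, a) = -5 - O
Q(l, G) = G*l
Q(m(v, -3), -3 - 1*3)*(-13) - 4 = ((-3 - 1*3)*(-5 - 1*2))*(-13) - 4 = ((-3 - 3)*(-5 - 2))*(-13) - 4 = -6*(-7)*(-13) - 4 = 42*(-13) - 4 = -546 - 4 = -550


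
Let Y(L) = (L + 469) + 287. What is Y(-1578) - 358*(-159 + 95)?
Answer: 22090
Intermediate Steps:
Y(L) = 756 + L (Y(L) = (469 + L) + 287 = 756 + L)
Y(-1578) - 358*(-159 + 95) = (756 - 1578) - 358*(-159 + 95) = -822 - 358*(-64) = -822 - 1*(-22912) = -822 + 22912 = 22090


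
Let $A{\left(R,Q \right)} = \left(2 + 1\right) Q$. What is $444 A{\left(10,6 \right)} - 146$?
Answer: $7846$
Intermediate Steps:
$A{\left(R,Q \right)} = 3 Q$
$444 A{\left(10,6 \right)} - 146 = 444 \cdot 3 \cdot 6 - 146 = 444 \cdot 18 - 146 = 7992 - 146 = 7846$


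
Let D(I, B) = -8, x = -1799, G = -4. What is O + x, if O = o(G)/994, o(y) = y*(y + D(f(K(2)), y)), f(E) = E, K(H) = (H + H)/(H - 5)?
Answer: -894079/497 ≈ -1799.0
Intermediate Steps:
K(H) = 2*H/(-5 + H) (K(H) = (2*H)/(-5 + H) = 2*H/(-5 + H))
o(y) = y*(-8 + y) (o(y) = y*(y - 8) = y*(-8 + y))
O = 24/497 (O = -4*(-8 - 4)/994 = -4*(-12)*(1/994) = 48*(1/994) = 24/497 ≈ 0.048290)
O + x = 24/497 - 1799 = -894079/497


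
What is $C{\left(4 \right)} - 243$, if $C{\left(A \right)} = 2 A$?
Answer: $-235$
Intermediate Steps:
$C{\left(4 \right)} - 243 = 2 \cdot 4 - 243 = 8 + \left(-2146 + 1903\right) = 8 - 243 = -235$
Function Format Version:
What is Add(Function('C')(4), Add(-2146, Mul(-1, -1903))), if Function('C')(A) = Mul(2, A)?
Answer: -235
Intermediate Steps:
Add(Function('C')(4), Add(-2146, Mul(-1, -1903))) = Add(Mul(2, 4), Add(-2146, Mul(-1, -1903))) = Add(8, Add(-2146, 1903)) = Add(8, -243) = -235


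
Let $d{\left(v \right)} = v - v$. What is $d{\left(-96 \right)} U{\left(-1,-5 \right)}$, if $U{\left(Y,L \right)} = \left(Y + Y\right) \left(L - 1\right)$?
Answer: $0$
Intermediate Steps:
$d{\left(v \right)} = 0$
$U{\left(Y,L \right)} = 2 Y \left(-1 + L\right)$
$d{\left(-96 \right)} U{\left(-1,-5 \right)} = 0 \cdot 2 \left(-1\right) \left(-1 - 5\right) = 0 \cdot 2 \left(-1\right) \left(-6\right) = 0 \cdot 12 = 0$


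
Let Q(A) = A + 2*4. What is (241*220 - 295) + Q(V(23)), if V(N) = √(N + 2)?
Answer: 52738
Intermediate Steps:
V(N) = √(2 + N)
Q(A) = 8 + A (Q(A) = A + 8 = 8 + A)
(241*220 - 295) + Q(V(23)) = (241*220 - 295) + (8 + √(2 + 23)) = (53020 - 295) + (8 + √25) = 52725 + (8 + 5) = 52725 + 13 = 52738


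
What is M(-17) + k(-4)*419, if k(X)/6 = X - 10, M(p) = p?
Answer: -35213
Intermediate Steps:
k(X) = -60 + 6*X (k(X) = 6*(X - 10) = 6*(-10 + X) = -60 + 6*X)
M(-17) + k(-4)*419 = -17 + (-60 + 6*(-4))*419 = -17 + (-60 - 24)*419 = -17 - 84*419 = -17 - 35196 = -35213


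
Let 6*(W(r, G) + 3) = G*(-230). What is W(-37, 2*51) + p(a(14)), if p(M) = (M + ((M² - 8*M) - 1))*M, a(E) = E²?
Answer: 7256515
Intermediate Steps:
p(M) = M*(-1 + M² - 7*M) (p(M) = (M + (-1 + M² - 8*M))*M = (-1 + M² - 7*M)*M = M*(-1 + M² - 7*M))
W(r, G) = -3 - 115*G/3 (W(r, G) = -3 + (G*(-230))/6 = -3 + (-230*G)/6 = -3 - 115*G/3)
W(-37, 2*51) + p(a(14)) = (-3 - 230*51/3) + 14²*(-1 + (14²)² - 7*14²) = (-3 - 115/3*102) + 196*(-1 + 196² - 7*196) = (-3 - 3910) + 196*(-1 + 38416 - 1372) = -3913 + 196*37043 = -3913 + 7260428 = 7256515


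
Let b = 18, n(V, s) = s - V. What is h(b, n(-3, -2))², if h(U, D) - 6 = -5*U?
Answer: 7056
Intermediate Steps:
h(U, D) = 6 - 5*U
h(b, n(-3, -2))² = (6 - 5*18)² = (6 - 90)² = (-84)² = 7056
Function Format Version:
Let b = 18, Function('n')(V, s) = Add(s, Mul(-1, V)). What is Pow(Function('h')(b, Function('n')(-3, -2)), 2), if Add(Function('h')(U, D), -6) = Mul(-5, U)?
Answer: 7056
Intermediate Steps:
Function('h')(U, D) = Add(6, Mul(-5, U))
Pow(Function('h')(b, Function('n')(-3, -2)), 2) = Pow(Add(6, Mul(-5, 18)), 2) = Pow(Add(6, -90), 2) = Pow(-84, 2) = 7056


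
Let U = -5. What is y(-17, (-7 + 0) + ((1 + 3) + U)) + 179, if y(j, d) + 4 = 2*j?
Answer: 141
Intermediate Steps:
y(j, d) = -4 + 2*j
y(-17, (-7 + 0) + ((1 + 3) + U)) + 179 = (-4 + 2*(-17)) + 179 = (-4 - 34) + 179 = -38 + 179 = 141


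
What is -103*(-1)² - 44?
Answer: -147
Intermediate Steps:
-103*(-1)² - 44 = -103*1 - 44 = -103 - 44 = -147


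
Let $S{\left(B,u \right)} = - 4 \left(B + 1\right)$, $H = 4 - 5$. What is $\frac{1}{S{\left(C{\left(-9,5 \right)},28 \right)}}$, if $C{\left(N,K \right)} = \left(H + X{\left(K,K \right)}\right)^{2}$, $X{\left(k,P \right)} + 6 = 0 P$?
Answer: $- \frac{1}{200} \approx -0.005$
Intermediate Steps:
$X{\left(k,P \right)} = -6$ ($X{\left(k,P \right)} = -6 + 0 P = -6 + 0 = -6$)
$H = -1$
$C{\left(N,K \right)} = 49$ ($C{\left(N,K \right)} = \left(-1 - 6\right)^{2} = \left(-7\right)^{2} = 49$)
$S{\left(B,u \right)} = -4 - 4 B$ ($S{\left(B,u \right)} = - 4 \left(1 + B\right) = -4 - 4 B$)
$\frac{1}{S{\left(C{\left(-9,5 \right)},28 \right)}} = \frac{1}{-4 - 196} = \frac{1}{-200} = - \frac{1}{200}$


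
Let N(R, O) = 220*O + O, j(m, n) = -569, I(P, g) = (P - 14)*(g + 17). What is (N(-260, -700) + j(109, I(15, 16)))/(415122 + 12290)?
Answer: -155269/427412 ≈ -0.36328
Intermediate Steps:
I(P, g) = (-14 + P)*(17 + g)
N(R, O) = 221*O
(N(-260, -700) + j(109, I(15, 16)))/(415122 + 12290) = (221*(-700) - 569)/(415122 + 12290) = (-154700 - 569)/427412 = -155269*1/427412 = -155269/427412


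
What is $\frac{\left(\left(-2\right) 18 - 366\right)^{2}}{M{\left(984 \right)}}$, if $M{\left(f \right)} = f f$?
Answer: $\frac{4489}{26896} \approx 0.1669$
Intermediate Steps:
$M{\left(f \right)} = f^{2}$
$\frac{\left(\left(-2\right) 18 - 366\right)^{2}}{M{\left(984 \right)}} = \frac{\left(\left(-2\right) 18 - 366\right)^{2}}{984^{2}} = \frac{\left(-36 - 366\right)^{2}}{968256} = \left(-402\right)^{2} \cdot \frac{1}{968256} = 161604 \cdot \frac{1}{968256} = \frac{4489}{26896}$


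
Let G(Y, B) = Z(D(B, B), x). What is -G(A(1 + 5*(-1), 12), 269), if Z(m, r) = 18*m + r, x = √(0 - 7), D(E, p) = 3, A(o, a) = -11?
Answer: -54 - I*√7 ≈ -54.0 - 2.6458*I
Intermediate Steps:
x = I*√7 (x = √(-7) = I*√7 ≈ 2.6458*I)
Z(m, r) = r + 18*m
G(Y, B) = 54 + I*√7 (G(Y, B) = I*√7 + 18*3 = I*√7 + 54 = 54 + I*√7)
-G(A(1 + 5*(-1), 12), 269) = -(54 + I*√7) = -54 - I*√7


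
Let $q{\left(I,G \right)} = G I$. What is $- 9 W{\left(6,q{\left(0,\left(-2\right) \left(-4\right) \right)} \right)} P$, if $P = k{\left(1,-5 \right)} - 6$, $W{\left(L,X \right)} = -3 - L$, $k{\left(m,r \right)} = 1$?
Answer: $-405$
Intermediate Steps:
$P = -5$ ($P = 1 - 6 = -5$)
$- 9 W{\left(6,q{\left(0,\left(-2\right) \left(-4\right) \right)} \right)} P = - 9 \left(-3 - 6\right) \left(-5\right) = \left(-9\right) \left(-9\right) \left(-5\right) = 81 \left(-5\right) = -405$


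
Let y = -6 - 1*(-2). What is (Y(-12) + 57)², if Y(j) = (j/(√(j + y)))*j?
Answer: 1953 - 4104*I ≈ 1953.0 - 4104.0*I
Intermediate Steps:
y = -4 (y = -6 + 2 = -4)
Y(j) = j²/√(-4 + j) (Y(j) = (j/(√(j - 4)))*j = (j/(√(-4 + j)))*j = (j/√(-4 + j))*j = j²/√(-4 + j))
(Y(-12) + 57)² = ((-12)²/√(-4 - 12) + 57)² = (144/√(-16) + 57)² = (144*(-I/4) + 57)² = (-36*I + 57)² = (57 - 36*I)²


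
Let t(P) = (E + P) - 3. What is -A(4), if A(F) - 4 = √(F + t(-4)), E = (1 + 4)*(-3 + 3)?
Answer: -4 - I*√3 ≈ -4.0 - 1.732*I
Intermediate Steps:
E = 0 (E = 5*0 = 0)
t(P) = -3 + P (t(P) = (0 + P) - 3 = P - 3 = -3 + P)
A(F) = 4 + √(-7 + F) (A(F) = 4 + √(F + (-3 - 4)) = 4 + √(F - 7) = 4 + √(-7 + F))
-A(4) = -(4 + √(-7 + 4)) = -(4 + √(-3)) = -(4 + I*√3) = -4 - I*√3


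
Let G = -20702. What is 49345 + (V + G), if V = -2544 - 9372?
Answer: 16727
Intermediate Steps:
V = -11916
49345 + (V + G) = 49345 + (-11916 - 20702) = 49345 - 32618 = 16727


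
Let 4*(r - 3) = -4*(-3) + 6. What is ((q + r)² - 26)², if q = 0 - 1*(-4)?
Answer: 180625/16 ≈ 11289.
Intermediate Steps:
r = 15/2 (r = 3 + (-4*(-3) + 6)/4 = 3 + (12 + 6)/4 = 3 + (¼)*18 = 3 + 9/2 = 15/2 ≈ 7.5000)
q = 4 (q = 0 + 4 = 4)
((q + r)² - 26)² = ((4 + 15/2)² - 26)² = ((23/2)² - 26)² = (529/4 - 26)² = (425/4)² = 180625/16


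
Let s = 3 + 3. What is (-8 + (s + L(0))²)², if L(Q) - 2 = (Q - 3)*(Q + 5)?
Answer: 1681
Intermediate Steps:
s = 6
L(Q) = 2 + (-3 + Q)*(5 + Q) (L(Q) = 2 + (Q - 3)*(Q + 5) = 2 + (-3 + Q)*(5 + Q))
(-8 + (s + L(0))²)² = (-8 + (6 + (-13 + 0² + 2*0))²)² = (-8 + (6 + (-13 + 0 + 0))²)² = (-8 + (6 - 13)²)² = (-8 + (-7)²)² = (-8 + 49)² = 41² = 1681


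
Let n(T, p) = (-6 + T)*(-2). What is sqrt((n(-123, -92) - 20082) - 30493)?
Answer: I*sqrt(50317) ≈ 224.31*I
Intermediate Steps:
n(T, p) = 12 - 2*T
sqrt((n(-123, -92) - 20082) - 30493) = sqrt(((12 - 2*(-123)) - 20082) - 30493) = sqrt(((12 + 246) - 20082) - 30493) = sqrt((258 - 20082) - 30493) = sqrt(-19824 - 30493) = sqrt(-50317) = I*sqrt(50317)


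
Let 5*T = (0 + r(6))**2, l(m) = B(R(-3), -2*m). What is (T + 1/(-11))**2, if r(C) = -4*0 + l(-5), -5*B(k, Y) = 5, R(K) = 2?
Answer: 36/3025 ≈ 0.011901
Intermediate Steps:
B(k, Y) = -1 (B(k, Y) = -1/5*5 = -1)
l(m) = -1
r(C) = -1 (r(C) = -4*0 - 1 = 0 - 1 = -1)
T = 1/5 (T = (0 - 1)**2/5 = (1/5)*(-1)**2 = (1/5)*1 = 1/5 ≈ 0.20000)
(T + 1/(-11))**2 = (1/5 + 1/(-11))**2 = (1/5 - 1/11)**2 = (6/55)**2 = 36/3025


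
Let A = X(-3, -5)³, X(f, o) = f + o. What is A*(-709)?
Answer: 363008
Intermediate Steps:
A = -512 (A = (-3 - 5)³ = (-8)³ = -512)
A*(-709) = -512*(-709) = 363008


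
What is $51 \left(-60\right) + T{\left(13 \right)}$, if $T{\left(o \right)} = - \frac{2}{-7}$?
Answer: $- \frac{21418}{7} \approx -3059.7$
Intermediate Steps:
$T{\left(o \right)} = \frac{2}{7}$ ($T{\left(o \right)} = \left(-2\right) \left(- \frac{1}{7}\right) = \frac{2}{7}$)
$51 \left(-60\right) + T{\left(13 \right)} = 51 \left(-60\right) + \frac{2}{7} = -3060 + \frac{2}{7} = - \frac{21418}{7}$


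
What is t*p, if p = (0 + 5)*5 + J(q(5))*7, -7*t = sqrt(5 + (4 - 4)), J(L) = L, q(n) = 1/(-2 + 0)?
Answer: -43*sqrt(5)/14 ≈ -6.8679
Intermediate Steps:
q(n) = -1/2 (q(n) = 1/(-2) = -1/2)
t = -sqrt(5)/7 (t = -sqrt(5 + (4 - 4))/7 = -sqrt(5 + 0)/7 = -sqrt(5)/7 ≈ -0.31944)
p = 43/2 (p = (0 + 5)*5 - 1/2*7 = 5*5 - 7/2 = 25 - 7/2 = 43/2 ≈ 21.500)
t*p = -sqrt(5)/7*(43/2) = -43*sqrt(5)/14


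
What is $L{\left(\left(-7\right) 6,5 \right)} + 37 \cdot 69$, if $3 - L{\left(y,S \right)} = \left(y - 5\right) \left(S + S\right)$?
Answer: $3026$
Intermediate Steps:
$L{\left(y,S \right)} = 3 - 2 S \left(-5 + y\right)$ ($L{\left(y,S \right)} = 3 - \left(y - 5\right) \left(S + S\right) = 3 - \left(-5 + y\right) 2 S = 3 - 2 S \left(-5 + y\right)$)
$L{\left(\left(-7\right) 6,5 \right)} + 37 \cdot 69 = \left(3 + 10 \cdot 5 - 10 \left(\left(-7\right) 6\right)\right) + 37 \cdot 69 = \left(3 + 50 - 10 \left(-42\right)\right) + 2553 = \left(3 + 50 + 420\right) + 2553 = 473 + 2553 = 3026$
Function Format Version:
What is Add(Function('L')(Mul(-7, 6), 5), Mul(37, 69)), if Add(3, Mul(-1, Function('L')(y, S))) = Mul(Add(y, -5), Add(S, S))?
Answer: 3026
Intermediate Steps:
Function('L')(y, S) = Add(3, Mul(-2, S, Add(-5, y))) (Function('L')(y, S) = Add(3, Mul(-1, Mul(Add(y, -5), Add(S, S)))) = Add(3, Mul(-1, Mul(Add(-5, y), Mul(2, S)))) = Add(3, Mul(-1, Mul(2, S, Add(-5, y)))) = Add(3, Mul(-2, S, Add(-5, y))))
Add(Function('L')(Mul(-7, 6), 5), Mul(37, 69)) = Add(Add(3, Mul(10, 5), Mul(-2, 5, Mul(-7, 6))), Mul(37, 69)) = Add(Add(3, 50, Mul(-2, 5, -42)), 2553) = Add(Add(3, 50, 420), 2553) = Add(473, 2553) = 3026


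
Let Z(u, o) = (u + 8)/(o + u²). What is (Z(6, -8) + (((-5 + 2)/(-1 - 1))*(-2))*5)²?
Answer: 841/4 ≈ 210.25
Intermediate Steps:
Z(u, o) = (8 + u)/(o + u²)
(Z(6, -8) + (((-5 + 2)/(-1 - 1))*(-2))*5)² = ((8 + 6)/(-8 + 6²) + (((-5 + 2)/(-1 - 1))*(-2))*5)² = (14/(-8 + 36) + (-3/(-2)*(-2))*5)² = (14/28 + (-3*(-½)*(-2))*5)² = ((1/28)*14 + ((3/2)*(-2))*5)² = (½ - 3*5)² = (½ - 15)² = (-29/2)² = 841/4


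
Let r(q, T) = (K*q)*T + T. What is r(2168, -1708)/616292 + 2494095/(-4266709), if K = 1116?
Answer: -4408414367655262/657384655757 ≈ -6706.0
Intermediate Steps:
r(q, T) = T + 1116*T*q (r(q, T) = (1116*q)*T + T = 1116*T*q + T = T + 1116*T*q)
r(2168, -1708)/616292 + 2494095/(-4266709) = -1708*(1 + 1116*2168)/616292 + 2494095/(-4266709) = -1708*(1 + 2419488)*(1/616292) + 2494095*(-1/4266709) = -1708*2419489*(1/616292) - 2494095/4266709 = -4132487212*1/616292 - 2494095/4266709 = -1033121803/154073 - 2494095/4266709 = -4408414367655262/657384655757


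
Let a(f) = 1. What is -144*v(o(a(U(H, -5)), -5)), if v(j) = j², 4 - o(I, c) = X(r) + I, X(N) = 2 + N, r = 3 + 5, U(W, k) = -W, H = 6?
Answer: -7056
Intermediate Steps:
r = 8
o(I, c) = -6 - I (o(I, c) = 4 - ((2 + 8) + I) = 4 - (10 + I) = 4 + (-10 - I) = -6 - I)
-144*v(o(a(U(H, -5)), -5)) = -144*(-6 - 1*1)² = -144*(-6 - 1)² = -144*(-7)² = -144*49 = -7056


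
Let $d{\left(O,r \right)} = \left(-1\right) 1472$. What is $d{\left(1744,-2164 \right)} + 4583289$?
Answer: $4581817$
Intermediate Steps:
$d{\left(O,r \right)} = -1472$
$d{\left(1744,-2164 \right)} + 4583289 = -1472 + 4583289 = 4581817$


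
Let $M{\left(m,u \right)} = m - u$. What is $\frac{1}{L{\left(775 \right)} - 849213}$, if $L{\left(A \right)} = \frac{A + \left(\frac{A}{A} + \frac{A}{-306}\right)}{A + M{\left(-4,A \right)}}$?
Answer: $- \frac{1224}{1039673393} \approx -1.1773 \cdot 10^{-6}$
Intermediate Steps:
$L{\left(A \right)} = - \frac{1}{4} - \frac{305 A}{1224}$ ($L{\left(A \right)} = \frac{A + \left(\frac{A}{A} + \frac{A}{-306}\right)}{A - \left(4 + A\right)} = \frac{A + \left(1 + A \left(- \frac{1}{306}\right)\right)}{-4} = \left(A - \left(-1 + \frac{A}{306}\right)\right) \left(- \frac{1}{4}\right) = \left(1 + \frac{305 A}{306}\right) \left(- \frac{1}{4}\right) = - \frac{1}{4} - \frac{305 A}{1224}$)
$\frac{1}{L{\left(775 \right)} - 849213} = \frac{1}{\left(- \frac{1}{4} - \frac{236375}{1224}\right) - 849213} = \frac{1}{- \frac{236681}{1224} - 849213} = \frac{1}{- \frac{1039673393}{1224}} = - \frac{1224}{1039673393}$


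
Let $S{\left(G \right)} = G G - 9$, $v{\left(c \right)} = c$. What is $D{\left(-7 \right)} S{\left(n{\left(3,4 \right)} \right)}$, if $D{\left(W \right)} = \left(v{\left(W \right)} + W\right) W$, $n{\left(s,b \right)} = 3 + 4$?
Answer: $3920$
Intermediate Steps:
$n{\left(s,b \right)} = 7$
$S{\left(G \right)} = -9 + G^{2}$ ($S{\left(G \right)} = G^{2} - 9 = -9 + G^{2}$)
$D{\left(W \right)} = 2 W^{2}$ ($D{\left(W \right)} = \left(W + W\right) W = 2 W W = 2 W^{2}$)
$D{\left(-7 \right)} S{\left(n{\left(3,4 \right)} \right)} = 2 \left(-7\right)^{2} \left(-9 + 7^{2}\right) = 2 \cdot 49 \left(-9 + 49\right) = 98 \cdot 40 = 3920$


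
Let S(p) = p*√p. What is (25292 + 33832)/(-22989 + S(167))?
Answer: -679600818/261918329 - 4936854*√167/261918329 ≈ -2.8383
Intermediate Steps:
S(p) = p^(3/2)
(25292 + 33832)/(-22989 + S(167)) = (25292 + 33832)/(-22989 + 167^(3/2)) = 59124/(-22989 + 167*√167)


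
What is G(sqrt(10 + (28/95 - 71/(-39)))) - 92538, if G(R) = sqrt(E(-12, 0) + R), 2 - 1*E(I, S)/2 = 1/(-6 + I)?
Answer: -92538 + sqrt(56433325 + 3705*sqrt(166306335))/3705 ≈ -92535.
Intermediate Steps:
E(I, S) = 4 - 2/(-6 + I)
G(R) = sqrt(37/9 + R) (G(R) = sqrt(2*(-13 + 2*(-12))/(-6 - 12) + R) = sqrt(2*(-13 - 24)/(-18) + R) = sqrt(2*(-1/18)*(-37) + R) = sqrt(37/9 + R))
G(sqrt(10 + (28/95 - 71/(-39)))) - 92538 = sqrt(37 + 9*sqrt(10 + (28/95 - 71/(-39))))/3 - 92538 = sqrt(37 + 9*sqrt(10 + (28*(1/95) - 71*(-1/39))))/3 - 92538 = sqrt(37 + 9*sqrt(10 + (28/95 + 71/39)))/3 - 92538 = sqrt(37 + 9*sqrt(10 + 7837/3705))/3 - 92538 = sqrt(37 + 9*sqrt(44887/3705))/3 - 92538 = sqrt(37 + 9*(sqrt(166306335)/3705))/3 - 92538 = sqrt(37 + 3*sqrt(166306335)/1235)/3 - 92538 = -92538 + sqrt(37 + 3*sqrt(166306335)/1235)/3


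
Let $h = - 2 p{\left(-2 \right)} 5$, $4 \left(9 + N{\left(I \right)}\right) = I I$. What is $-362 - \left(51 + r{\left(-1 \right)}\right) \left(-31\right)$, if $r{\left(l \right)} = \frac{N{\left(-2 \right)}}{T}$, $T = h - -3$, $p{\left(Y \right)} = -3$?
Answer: $\frac{39979}{33} \approx 1211.5$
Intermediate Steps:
$N{\left(I \right)} = -9 + \frac{I^{2}}{4}$ ($N{\left(I \right)} = -9 + \frac{I I}{4} = -9 + \frac{I^{2}}{4}$)
$h = 30$ ($h = \left(-2\right) \left(-3\right) 5 = 6 \cdot 5 = 30$)
$T = 33$ ($T = 30 - -3 = 30 + 3 = 33$)
$r{\left(l \right)} = - \frac{8}{33}$ ($r{\left(l \right)} = \frac{-9 + \frac{\left(-2\right)^{2}}{4}}{33} = \left(-9 + \frac{1}{4} \cdot 4\right) \frac{1}{33} = \left(-9 + 1\right) \frac{1}{33} = \left(-8\right) \frac{1}{33} = - \frac{8}{33}$)
$-362 - \left(51 + r{\left(-1 \right)}\right) \left(-31\right) = -362 - \left(51 - \frac{8}{33}\right) \left(-31\right) = -362 - \frac{1675}{33} \left(-31\right) = -362 - - \frac{51925}{33} = -362 + \frac{51925}{33} = \frac{39979}{33}$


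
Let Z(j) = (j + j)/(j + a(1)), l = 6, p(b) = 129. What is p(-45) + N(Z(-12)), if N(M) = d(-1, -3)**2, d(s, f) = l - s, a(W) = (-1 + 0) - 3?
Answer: 178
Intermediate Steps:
a(W) = -4 (a(W) = -1 - 3 = -4)
d(s, f) = 6 - s
Z(j) = 2*j/(-4 + j) (Z(j) = (j + j)/(j - 4) = (2*j)/(-4 + j) = 2*j/(-4 + j))
N(M) = 49 (N(M) = (6 - 1*(-1))**2 = (6 + 1)**2 = 7**2 = 49)
p(-45) + N(Z(-12)) = 129 + 49 = 178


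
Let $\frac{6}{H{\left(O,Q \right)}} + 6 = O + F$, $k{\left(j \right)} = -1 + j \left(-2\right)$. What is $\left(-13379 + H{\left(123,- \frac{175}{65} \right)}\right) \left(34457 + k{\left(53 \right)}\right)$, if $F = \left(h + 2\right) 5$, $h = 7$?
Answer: $- \frac{4136106400}{9} \approx -4.5957 \cdot 10^{8}$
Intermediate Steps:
$F = 45$ ($F = \left(7 + 2\right) 5 = 9 \cdot 5 = 45$)
$k{\left(j \right)} = -1 - 2 j$
$H{\left(O,Q \right)} = \frac{6}{39 + O}$ ($H{\left(O,Q \right)} = \frac{6}{-6 + \left(O + 45\right)} = \frac{6}{-6 + \left(45 + O\right)} = \frac{6}{39 + O}$)
$\left(-13379 + H{\left(123,- \frac{175}{65} \right)}\right) \left(34457 + k{\left(53 \right)}\right) = \left(-13379 + \frac{6}{39 + 123}\right) \left(34457 - 107\right) = \left(-13379 + \frac{6}{162}\right) \left(34457 - 107\right) = \left(-13379 + 6 \cdot \frac{1}{162}\right) \left(34457 - 107\right) = \left(-13379 + \frac{1}{27}\right) 34350 = \left(- \frac{361232}{27}\right) 34350 = - \frac{4136106400}{9}$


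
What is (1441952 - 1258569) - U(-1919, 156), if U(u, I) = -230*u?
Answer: -257987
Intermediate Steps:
(1441952 - 1258569) - U(-1919, 156) = (1441952 - 1258569) - (-230)*(-1919) = 183383 - 1*441370 = 183383 - 441370 = -257987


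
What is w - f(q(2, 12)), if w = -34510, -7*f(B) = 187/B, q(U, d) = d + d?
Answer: -5797493/168 ≈ -34509.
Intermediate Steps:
q(U, d) = 2*d
f(B) = -187/(7*B)
w - f(q(2, 12)) = -34510 - (-187)/(7*(2*12)) = -34510 - (-187)/(7*24) = -34510 - 1*(-187/168) = -34510 + 187/168 = -5797493/168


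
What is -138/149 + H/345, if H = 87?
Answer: -11549/17135 ≈ -0.67400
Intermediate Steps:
-138/149 + H/345 = -138/149 + 87/345 = -138*1/149 + 87*(1/345) = -138/149 + 29/115 = -11549/17135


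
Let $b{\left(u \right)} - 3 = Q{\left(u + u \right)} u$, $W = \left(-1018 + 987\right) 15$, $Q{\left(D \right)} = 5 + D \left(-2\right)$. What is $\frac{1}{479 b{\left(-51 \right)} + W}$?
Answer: $- \frac{1}{5104689} \approx -1.959 \cdot 10^{-7}$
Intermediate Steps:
$Q{\left(D \right)} = 5 - 2 D$
$W = -465$ ($W = \left(-31\right) 15 = -465$)
$b{\left(u \right)} = 3 + u \left(5 - 4 u\right)$ ($b{\left(u \right)} = 3 + \left(5 - 2 \left(u + u\right)\right) u = 3 + \left(5 - 2 \cdot 2 u\right) u = 3 + \left(5 - 4 u\right) u = 3 + u \left(5 - 4 u\right)$)
$\frac{1}{479 b{\left(-51 \right)} + W} = \frac{1}{479 \left(3 - - 51 \left(-5 + 4 \left(-51\right)\right)\right) - 465} = \frac{1}{479 \left(3 - - 51 \left(-5 - 204\right)\right) - 465} = \frac{1}{479 \left(3 - \left(-51\right) \left(-209\right)\right) - 465} = \frac{1}{479 \left(3 - 10659\right) - 465} = \frac{1}{479 \left(-10656\right) - 465} = \frac{1}{-5104224 - 465} = \frac{1}{-5104689} = - \frac{1}{5104689}$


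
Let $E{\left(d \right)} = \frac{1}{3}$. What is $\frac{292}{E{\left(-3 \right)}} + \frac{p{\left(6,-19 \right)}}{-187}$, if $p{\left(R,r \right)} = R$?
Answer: $\frac{163806}{187} \approx 875.97$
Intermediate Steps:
$E{\left(d \right)} = \frac{1}{3}$
$\frac{292}{E{\left(-3 \right)}} + \frac{p{\left(6,-19 \right)}}{-187} = 292 \frac{1}{\frac{1}{3}} + \frac{6}{-187} = 292 \cdot 3 + 6 \left(- \frac{1}{187}\right) = 876 - \frac{6}{187} = \frac{163806}{187}$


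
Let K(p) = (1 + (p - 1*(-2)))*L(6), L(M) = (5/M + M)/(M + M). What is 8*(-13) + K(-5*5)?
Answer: -4195/36 ≈ -116.53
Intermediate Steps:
L(M) = (M + 5/M)/(2*M) (L(M) = (M + 5/M)/((2*M)) = (M + 5/M)*(1/(2*M)) = (M + 5/M)/(2*M))
K(p) = 41/24 + 41*p/72 (K(p) = (1 + (p - 1*(-2)))*((½)*(5 + 6²)/6²) = (1 + (p + 2))*((½)*(1/36)*(5 + 36)) = (1 + (2 + p))*((½)*(1/36)*41) = (3 + p)*(41/72) = 41/24 + 41*p/72)
8*(-13) + K(-5*5) = 8*(-13) + (41/24 + 41*(-5*5)/72) = -104 + (41/24 + (41/72)*(-25)) = -104 + (41/24 - 1025/72) = -104 - 451/36 = -4195/36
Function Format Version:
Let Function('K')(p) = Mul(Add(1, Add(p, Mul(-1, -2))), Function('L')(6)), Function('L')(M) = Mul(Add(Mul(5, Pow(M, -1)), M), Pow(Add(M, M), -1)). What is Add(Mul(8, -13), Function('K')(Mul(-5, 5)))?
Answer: Rational(-4195, 36) ≈ -116.53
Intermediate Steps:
Function('L')(M) = Mul(Rational(1, 2), Pow(M, -1), Add(M, Mul(5, Pow(M, -1)))) (Function('L')(M) = Mul(Add(M, Mul(5, Pow(M, -1))), Pow(Mul(2, M), -1)) = Mul(Add(M, Mul(5, Pow(M, -1))), Mul(Rational(1, 2), Pow(M, -1))) = Mul(Rational(1, 2), Pow(M, -1), Add(M, Mul(5, Pow(M, -1)))))
Function('K')(p) = Add(Rational(41, 24), Mul(Rational(41, 72), p)) (Function('K')(p) = Mul(Add(1, Add(p, Mul(-1, -2))), Mul(Rational(1, 2), Pow(6, -2), Add(5, Pow(6, 2)))) = Mul(Add(1, Add(p, 2)), Mul(Rational(1, 2), Rational(1, 36), Add(5, 36))) = Mul(Add(1, Add(2, p)), Mul(Rational(1, 2), Rational(1, 36), 41)) = Mul(Add(3, p), Rational(41, 72)) = Add(Rational(41, 24), Mul(Rational(41, 72), p)))
Add(Mul(8, -13), Function('K')(Mul(-5, 5))) = Add(Mul(8, -13), Add(Rational(41, 24), Mul(Rational(41, 72), Mul(-5, 5)))) = Add(-104, Add(Rational(41, 24), Mul(Rational(41, 72), -25))) = Add(-104, Add(Rational(41, 24), Rational(-1025, 72))) = Add(-104, Rational(-451, 36)) = Rational(-4195, 36)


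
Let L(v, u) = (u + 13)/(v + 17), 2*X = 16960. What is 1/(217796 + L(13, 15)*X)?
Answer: 3/677132 ≈ 4.4304e-6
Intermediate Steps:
X = 8480 (X = (1/2)*16960 = 8480)
L(v, u) = (13 + u)/(17 + v)
1/(217796 + L(13, 15)*X) = 1/(217796 + ((13 + 15)/(17 + 13))*8480) = 1/(217796 + (28/30)*8480) = 1/(217796 + ((1/30)*28)*8480) = 1/(217796 + (14/15)*8480) = 1/(217796 + 23744/3) = 1/(677132/3) = 3/677132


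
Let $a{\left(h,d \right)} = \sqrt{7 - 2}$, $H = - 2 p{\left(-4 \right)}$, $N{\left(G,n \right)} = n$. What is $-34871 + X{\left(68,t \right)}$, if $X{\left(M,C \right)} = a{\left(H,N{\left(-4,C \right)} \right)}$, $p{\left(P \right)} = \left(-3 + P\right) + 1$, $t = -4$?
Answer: $-34871 + \sqrt{5} \approx -34869.0$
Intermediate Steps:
$p{\left(P \right)} = -2 + P$
$H = 12$ ($H = - 2 \left(-2 - 4\right) = \left(-2\right) \left(-6\right) = 12$)
$a{\left(h,d \right)} = \sqrt{5}$
$X{\left(M,C \right)} = \sqrt{5}$
$-34871 + X{\left(68,t \right)} = -34871 + \sqrt{5}$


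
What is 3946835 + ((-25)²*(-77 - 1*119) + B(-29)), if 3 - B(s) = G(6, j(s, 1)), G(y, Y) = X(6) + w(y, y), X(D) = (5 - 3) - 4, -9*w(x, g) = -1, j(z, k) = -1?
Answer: 34419059/9 ≈ 3.8243e+6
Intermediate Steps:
w(x, g) = ⅑ (w(x, g) = -⅑*(-1) = ⅑)
X(D) = -2 (X(D) = 2 - 4 = -2)
G(y, Y) = -17/9 (G(y, Y) = -2 + ⅑ = -17/9)
B(s) = 44/9 (B(s) = 3 - 1*(-17/9) = 3 + 17/9 = 44/9)
3946835 + ((-25)²*(-77 - 1*119) + B(-29)) = 3946835 + ((-25)²*(-77 - 1*119) + 44/9) = 3946835 + (625*(-77 - 119) + 44/9) = 3946835 + (625*(-196) + 44/9) = 3946835 + (-122500 + 44/9) = 3946835 - 1102456/9 = 34419059/9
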